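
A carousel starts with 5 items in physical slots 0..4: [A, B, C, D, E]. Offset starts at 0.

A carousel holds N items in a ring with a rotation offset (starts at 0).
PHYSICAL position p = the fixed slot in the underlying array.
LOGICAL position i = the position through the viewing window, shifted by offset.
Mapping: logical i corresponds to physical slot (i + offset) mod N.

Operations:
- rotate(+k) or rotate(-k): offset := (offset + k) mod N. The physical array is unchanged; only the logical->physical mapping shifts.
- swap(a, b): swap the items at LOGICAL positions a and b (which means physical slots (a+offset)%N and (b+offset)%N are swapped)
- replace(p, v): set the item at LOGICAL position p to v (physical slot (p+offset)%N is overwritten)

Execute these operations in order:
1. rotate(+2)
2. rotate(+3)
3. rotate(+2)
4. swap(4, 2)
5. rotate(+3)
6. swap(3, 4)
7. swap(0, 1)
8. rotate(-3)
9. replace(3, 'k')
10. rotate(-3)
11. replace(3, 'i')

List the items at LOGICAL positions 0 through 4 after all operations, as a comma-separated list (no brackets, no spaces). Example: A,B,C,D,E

Answer: D,k,A,i,B

Derivation:
After op 1 (rotate(+2)): offset=2, physical=[A,B,C,D,E], logical=[C,D,E,A,B]
After op 2 (rotate(+3)): offset=0, physical=[A,B,C,D,E], logical=[A,B,C,D,E]
After op 3 (rotate(+2)): offset=2, physical=[A,B,C,D,E], logical=[C,D,E,A,B]
After op 4 (swap(4, 2)): offset=2, physical=[A,E,C,D,B], logical=[C,D,B,A,E]
After op 5 (rotate(+3)): offset=0, physical=[A,E,C,D,B], logical=[A,E,C,D,B]
After op 6 (swap(3, 4)): offset=0, physical=[A,E,C,B,D], logical=[A,E,C,B,D]
After op 7 (swap(0, 1)): offset=0, physical=[E,A,C,B,D], logical=[E,A,C,B,D]
After op 8 (rotate(-3)): offset=2, physical=[E,A,C,B,D], logical=[C,B,D,E,A]
After op 9 (replace(3, 'k')): offset=2, physical=[k,A,C,B,D], logical=[C,B,D,k,A]
After op 10 (rotate(-3)): offset=4, physical=[k,A,C,B,D], logical=[D,k,A,C,B]
After op 11 (replace(3, 'i')): offset=4, physical=[k,A,i,B,D], logical=[D,k,A,i,B]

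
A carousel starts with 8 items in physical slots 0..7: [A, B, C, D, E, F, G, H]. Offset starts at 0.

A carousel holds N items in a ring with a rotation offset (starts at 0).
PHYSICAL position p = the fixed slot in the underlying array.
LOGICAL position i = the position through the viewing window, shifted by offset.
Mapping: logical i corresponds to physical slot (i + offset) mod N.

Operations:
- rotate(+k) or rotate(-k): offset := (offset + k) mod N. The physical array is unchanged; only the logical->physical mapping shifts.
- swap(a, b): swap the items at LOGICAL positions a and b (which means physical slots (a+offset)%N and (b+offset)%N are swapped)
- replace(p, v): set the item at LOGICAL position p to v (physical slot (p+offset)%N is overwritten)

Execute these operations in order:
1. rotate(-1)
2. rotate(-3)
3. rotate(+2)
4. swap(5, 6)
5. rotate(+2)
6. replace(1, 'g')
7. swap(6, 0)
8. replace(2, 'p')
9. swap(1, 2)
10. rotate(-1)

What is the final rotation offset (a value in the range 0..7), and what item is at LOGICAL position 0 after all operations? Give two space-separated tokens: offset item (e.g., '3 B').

After op 1 (rotate(-1)): offset=7, physical=[A,B,C,D,E,F,G,H], logical=[H,A,B,C,D,E,F,G]
After op 2 (rotate(-3)): offset=4, physical=[A,B,C,D,E,F,G,H], logical=[E,F,G,H,A,B,C,D]
After op 3 (rotate(+2)): offset=6, physical=[A,B,C,D,E,F,G,H], logical=[G,H,A,B,C,D,E,F]
After op 4 (swap(5, 6)): offset=6, physical=[A,B,C,E,D,F,G,H], logical=[G,H,A,B,C,E,D,F]
After op 5 (rotate(+2)): offset=0, physical=[A,B,C,E,D,F,G,H], logical=[A,B,C,E,D,F,G,H]
After op 6 (replace(1, 'g')): offset=0, physical=[A,g,C,E,D,F,G,H], logical=[A,g,C,E,D,F,G,H]
After op 7 (swap(6, 0)): offset=0, physical=[G,g,C,E,D,F,A,H], logical=[G,g,C,E,D,F,A,H]
After op 8 (replace(2, 'p')): offset=0, physical=[G,g,p,E,D,F,A,H], logical=[G,g,p,E,D,F,A,H]
After op 9 (swap(1, 2)): offset=0, physical=[G,p,g,E,D,F,A,H], logical=[G,p,g,E,D,F,A,H]
After op 10 (rotate(-1)): offset=7, physical=[G,p,g,E,D,F,A,H], logical=[H,G,p,g,E,D,F,A]

Answer: 7 H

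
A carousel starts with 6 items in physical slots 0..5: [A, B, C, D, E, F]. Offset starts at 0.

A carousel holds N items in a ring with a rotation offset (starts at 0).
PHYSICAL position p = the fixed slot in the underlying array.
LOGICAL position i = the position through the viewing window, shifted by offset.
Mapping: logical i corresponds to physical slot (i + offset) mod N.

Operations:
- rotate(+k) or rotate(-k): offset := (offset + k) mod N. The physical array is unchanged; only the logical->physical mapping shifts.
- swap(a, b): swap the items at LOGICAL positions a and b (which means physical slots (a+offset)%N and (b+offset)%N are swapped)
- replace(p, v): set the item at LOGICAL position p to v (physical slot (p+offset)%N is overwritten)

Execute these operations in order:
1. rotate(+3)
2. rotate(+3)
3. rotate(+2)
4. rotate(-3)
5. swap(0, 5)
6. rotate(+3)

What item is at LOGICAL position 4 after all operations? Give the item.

Answer: A

Derivation:
After op 1 (rotate(+3)): offset=3, physical=[A,B,C,D,E,F], logical=[D,E,F,A,B,C]
After op 2 (rotate(+3)): offset=0, physical=[A,B,C,D,E,F], logical=[A,B,C,D,E,F]
After op 3 (rotate(+2)): offset=2, physical=[A,B,C,D,E,F], logical=[C,D,E,F,A,B]
After op 4 (rotate(-3)): offset=5, physical=[A,B,C,D,E,F], logical=[F,A,B,C,D,E]
After op 5 (swap(0, 5)): offset=5, physical=[A,B,C,D,F,E], logical=[E,A,B,C,D,F]
After op 6 (rotate(+3)): offset=2, physical=[A,B,C,D,F,E], logical=[C,D,F,E,A,B]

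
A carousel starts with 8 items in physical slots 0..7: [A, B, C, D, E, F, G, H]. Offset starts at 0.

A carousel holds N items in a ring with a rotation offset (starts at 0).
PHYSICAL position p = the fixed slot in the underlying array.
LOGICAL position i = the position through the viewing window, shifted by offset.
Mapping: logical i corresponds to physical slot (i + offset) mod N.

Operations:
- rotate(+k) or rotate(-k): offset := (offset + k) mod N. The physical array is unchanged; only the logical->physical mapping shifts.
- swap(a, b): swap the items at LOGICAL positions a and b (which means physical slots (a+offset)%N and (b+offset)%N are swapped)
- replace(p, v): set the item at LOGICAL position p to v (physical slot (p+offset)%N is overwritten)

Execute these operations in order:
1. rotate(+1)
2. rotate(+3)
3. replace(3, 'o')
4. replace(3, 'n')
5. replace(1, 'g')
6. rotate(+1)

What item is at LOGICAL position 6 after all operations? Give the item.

Answer: D

Derivation:
After op 1 (rotate(+1)): offset=1, physical=[A,B,C,D,E,F,G,H], logical=[B,C,D,E,F,G,H,A]
After op 2 (rotate(+3)): offset=4, physical=[A,B,C,D,E,F,G,H], logical=[E,F,G,H,A,B,C,D]
After op 3 (replace(3, 'o')): offset=4, physical=[A,B,C,D,E,F,G,o], logical=[E,F,G,o,A,B,C,D]
After op 4 (replace(3, 'n')): offset=4, physical=[A,B,C,D,E,F,G,n], logical=[E,F,G,n,A,B,C,D]
After op 5 (replace(1, 'g')): offset=4, physical=[A,B,C,D,E,g,G,n], logical=[E,g,G,n,A,B,C,D]
After op 6 (rotate(+1)): offset=5, physical=[A,B,C,D,E,g,G,n], logical=[g,G,n,A,B,C,D,E]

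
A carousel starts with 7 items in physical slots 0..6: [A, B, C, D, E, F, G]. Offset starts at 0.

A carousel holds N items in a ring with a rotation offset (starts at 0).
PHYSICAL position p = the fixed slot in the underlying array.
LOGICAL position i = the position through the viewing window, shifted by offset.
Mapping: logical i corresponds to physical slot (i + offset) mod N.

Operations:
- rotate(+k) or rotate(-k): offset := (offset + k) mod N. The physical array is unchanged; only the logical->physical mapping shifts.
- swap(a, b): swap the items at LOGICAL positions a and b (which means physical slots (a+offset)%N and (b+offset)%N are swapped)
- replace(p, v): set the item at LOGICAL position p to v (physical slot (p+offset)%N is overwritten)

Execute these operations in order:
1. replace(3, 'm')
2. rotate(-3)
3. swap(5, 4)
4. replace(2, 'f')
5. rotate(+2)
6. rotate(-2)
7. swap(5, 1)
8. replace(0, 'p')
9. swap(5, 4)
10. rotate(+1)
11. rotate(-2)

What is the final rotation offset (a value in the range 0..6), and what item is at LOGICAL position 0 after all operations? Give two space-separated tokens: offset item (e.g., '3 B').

After op 1 (replace(3, 'm')): offset=0, physical=[A,B,C,m,E,F,G], logical=[A,B,C,m,E,F,G]
After op 2 (rotate(-3)): offset=4, physical=[A,B,C,m,E,F,G], logical=[E,F,G,A,B,C,m]
After op 3 (swap(5, 4)): offset=4, physical=[A,C,B,m,E,F,G], logical=[E,F,G,A,C,B,m]
After op 4 (replace(2, 'f')): offset=4, physical=[A,C,B,m,E,F,f], logical=[E,F,f,A,C,B,m]
After op 5 (rotate(+2)): offset=6, physical=[A,C,B,m,E,F,f], logical=[f,A,C,B,m,E,F]
After op 6 (rotate(-2)): offset=4, physical=[A,C,B,m,E,F,f], logical=[E,F,f,A,C,B,m]
After op 7 (swap(5, 1)): offset=4, physical=[A,C,F,m,E,B,f], logical=[E,B,f,A,C,F,m]
After op 8 (replace(0, 'p')): offset=4, physical=[A,C,F,m,p,B,f], logical=[p,B,f,A,C,F,m]
After op 9 (swap(5, 4)): offset=4, physical=[A,F,C,m,p,B,f], logical=[p,B,f,A,F,C,m]
After op 10 (rotate(+1)): offset=5, physical=[A,F,C,m,p,B,f], logical=[B,f,A,F,C,m,p]
After op 11 (rotate(-2)): offset=3, physical=[A,F,C,m,p,B,f], logical=[m,p,B,f,A,F,C]

Answer: 3 m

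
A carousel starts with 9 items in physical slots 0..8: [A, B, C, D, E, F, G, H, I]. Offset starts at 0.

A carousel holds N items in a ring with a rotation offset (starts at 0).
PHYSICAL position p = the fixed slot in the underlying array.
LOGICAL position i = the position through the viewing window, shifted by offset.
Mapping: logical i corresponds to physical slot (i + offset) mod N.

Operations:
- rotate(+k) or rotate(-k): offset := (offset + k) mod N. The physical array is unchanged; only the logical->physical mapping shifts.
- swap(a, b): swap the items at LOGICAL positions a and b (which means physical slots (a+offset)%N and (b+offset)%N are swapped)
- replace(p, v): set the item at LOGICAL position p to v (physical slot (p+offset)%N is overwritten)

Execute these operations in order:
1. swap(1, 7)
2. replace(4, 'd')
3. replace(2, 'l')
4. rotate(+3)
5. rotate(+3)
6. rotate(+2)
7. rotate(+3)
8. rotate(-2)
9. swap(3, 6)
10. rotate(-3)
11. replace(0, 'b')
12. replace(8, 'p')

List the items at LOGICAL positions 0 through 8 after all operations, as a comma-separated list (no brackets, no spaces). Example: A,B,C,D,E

After op 1 (swap(1, 7)): offset=0, physical=[A,H,C,D,E,F,G,B,I], logical=[A,H,C,D,E,F,G,B,I]
After op 2 (replace(4, 'd')): offset=0, physical=[A,H,C,D,d,F,G,B,I], logical=[A,H,C,D,d,F,G,B,I]
After op 3 (replace(2, 'l')): offset=0, physical=[A,H,l,D,d,F,G,B,I], logical=[A,H,l,D,d,F,G,B,I]
After op 4 (rotate(+3)): offset=3, physical=[A,H,l,D,d,F,G,B,I], logical=[D,d,F,G,B,I,A,H,l]
After op 5 (rotate(+3)): offset=6, physical=[A,H,l,D,d,F,G,B,I], logical=[G,B,I,A,H,l,D,d,F]
After op 6 (rotate(+2)): offset=8, physical=[A,H,l,D,d,F,G,B,I], logical=[I,A,H,l,D,d,F,G,B]
After op 7 (rotate(+3)): offset=2, physical=[A,H,l,D,d,F,G,B,I], logical=[l,D,d,F,G,B,I,A,H]
After op 8 (rotate(-2)): offset=0, physical=[A,H,l,D,d,F,G,B,I], logical=[A,H,l,D,d,F,G,B,I]
After op 9 (swap(3, 6)): offset=0, physical=[A,H,l,G,d,F,D,B,I], logical=[A,H,l,G,d,F,D,B,I]
After op 10 (rotate(-3)): offset=6, physical=[A,H,l,G,d,F,D,B,I], logical=[D,B,I,A,H,l,G,d,F]
After op 11 (replace(0, 'b')): offset=6, physical=[A,H,l,G,d,F,b,B,I], logical=[b,B,I,A,H,l,G,d,F]
After op 12 (replace(8, 'p')): offset=6, physical=[A,H,l,G,d,p,b,B,I], logical=[b,B,I,A,H,l,G,d,p]

Answer: b,B,I,A,H,l,G,d,p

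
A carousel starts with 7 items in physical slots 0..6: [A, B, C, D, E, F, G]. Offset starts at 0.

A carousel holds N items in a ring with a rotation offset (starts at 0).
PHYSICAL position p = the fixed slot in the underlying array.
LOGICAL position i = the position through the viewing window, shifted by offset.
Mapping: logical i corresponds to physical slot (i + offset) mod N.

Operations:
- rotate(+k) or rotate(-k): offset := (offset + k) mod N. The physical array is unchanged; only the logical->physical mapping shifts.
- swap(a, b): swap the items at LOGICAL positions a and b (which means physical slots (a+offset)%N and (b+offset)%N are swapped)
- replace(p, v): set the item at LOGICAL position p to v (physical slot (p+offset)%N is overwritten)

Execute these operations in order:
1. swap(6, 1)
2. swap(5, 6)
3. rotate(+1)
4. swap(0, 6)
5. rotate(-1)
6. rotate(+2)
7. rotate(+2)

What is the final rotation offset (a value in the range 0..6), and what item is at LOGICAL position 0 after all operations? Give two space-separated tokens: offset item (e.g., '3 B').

After op 1 (swap(6, 1)): offset=0, physical=[A,G,C,D,E,F,B], logical=[A,G,C,D,E,F,B]
After op 2 (swap(5, 6)): offset=0, physical=[A,G,C,D,E,B,F], logical=[A,G,C,D,E,B,F]
After op 3 (rotate(+1)): offset=1, physical=[A,G,C,D,E,B,F], logical=[G,C,D,E,B,F,A]
After op 4 (swap(0, 6)): offset=1, physical=[G,A,C,D,E,B,F], logical=[A,C,D,E,B,F,G]
After op 5 (rotate(-1)): offset=0, physical=[G,A,C,D,E,B,F], logical=[G,A,C,D,E,B,F]
After op 6 (rotate(+2)): offset=2, physical=[G,A,C,D,E,B,F], logical=[C,D,E,B,F,G,A]
After op 7 (rotate(+2)): offset=4, physical=[G,A,C,D,E,B,F], logical=[E,B,F,G,A,C,D]

Answer: 4 E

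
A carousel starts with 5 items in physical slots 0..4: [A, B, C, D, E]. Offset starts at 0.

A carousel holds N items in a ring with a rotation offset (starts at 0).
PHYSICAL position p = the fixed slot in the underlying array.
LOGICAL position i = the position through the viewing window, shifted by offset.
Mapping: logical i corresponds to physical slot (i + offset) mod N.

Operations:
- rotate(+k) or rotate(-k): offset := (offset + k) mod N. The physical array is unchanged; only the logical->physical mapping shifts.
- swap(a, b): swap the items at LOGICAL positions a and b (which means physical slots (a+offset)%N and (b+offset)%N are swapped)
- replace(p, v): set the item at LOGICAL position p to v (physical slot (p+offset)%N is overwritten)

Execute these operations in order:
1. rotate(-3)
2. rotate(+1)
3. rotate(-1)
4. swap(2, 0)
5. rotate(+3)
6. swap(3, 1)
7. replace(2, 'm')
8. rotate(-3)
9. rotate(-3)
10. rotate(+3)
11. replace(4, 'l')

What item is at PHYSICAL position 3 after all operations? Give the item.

After op 1 (rotate(-3)): offset=2, physical=[A,B,C,D,E], logical=[C,D,E,A,B]
After op 2 (rotate(+1)): offset=3, physical=[A,B,C,D,E], logical=[D,E,A,B,C]
After op 3 (rotate(-1)): offset=2, physical=[A,B,C,D,E], logical=[C,D,E,A,B]
After op 4 (swap(2, 0)): offset=2, physical=[A,B,E,D,C], logical=[E,D,C,A,B]
After op 5 (rotate(+3)): offset=0, physical=[A,B,E,D,C], logical=[A,B,E,D,C]
After op 6 (swap(3, 1)): offset=0, physical=[A,D,E,B,C], logical=[A,D,E,B,C]
After op 7 (replace(2, 'm')): offset=0, physical=[A,D,m,B,C], logical=[A,D,m,B,C]
After op 8 (rotate(-3)): offset=2, physical=[A,D,m,B,C], logical=[m,B,C,A,D]
After op 9 (rotate(-3)): offset=4, physical=[A,D,m,B,C], logical=[C,A,D,m,B]
After op 10 (rotate(+3)): offset=2, physical=[A,D,m,B,C], logical=[m,B,C,A,D]
After op 11 (replace(4, 'l')): offset=2, physical=[A,l,m,B,C], logical=[m,B,C,A,l]

Answer: B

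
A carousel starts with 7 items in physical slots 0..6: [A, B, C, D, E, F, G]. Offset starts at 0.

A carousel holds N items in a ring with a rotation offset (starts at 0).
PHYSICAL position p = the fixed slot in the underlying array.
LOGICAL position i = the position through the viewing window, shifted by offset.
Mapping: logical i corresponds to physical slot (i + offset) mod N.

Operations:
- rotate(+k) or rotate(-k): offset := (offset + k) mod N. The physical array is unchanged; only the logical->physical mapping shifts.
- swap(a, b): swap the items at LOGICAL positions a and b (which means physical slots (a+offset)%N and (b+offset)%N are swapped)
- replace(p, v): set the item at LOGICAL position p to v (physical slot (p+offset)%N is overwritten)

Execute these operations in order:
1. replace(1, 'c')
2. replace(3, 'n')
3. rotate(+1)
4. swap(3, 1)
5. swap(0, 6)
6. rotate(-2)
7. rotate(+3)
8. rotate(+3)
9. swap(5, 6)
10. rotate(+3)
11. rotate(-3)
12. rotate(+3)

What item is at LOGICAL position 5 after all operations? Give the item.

After op 1 (replace(1, 'c')): offset=0, physical=[A,c,C,D,E,F,G], logical=[A,c,C,D,E,F,G]
After op 2 (replace(3, 'n')): offset=0, physical=[A,c,C,n,E,F,G], logical=[A,c,C,n,E,F,G]
After op 3 (rotate(+1)): offset=1, physical=[A,c,C,n,E,F,G], logical=[c,C,n,E,F,G,A]
After op 4 (swap(3, 1)): offset=1, physical=[A,c,E,n,C,F,G], logical=[c,E,n,C,F,G,A]
After op 5 (swap(0, 6)): offset=1, physical=[c,A,E,n,C,F,G], logical=[A,E,n,C,F,G,c]
After op 6 (rotate(-2)): offset=6, physical=[c,A,E,n,C,F,G], logical=[G,c,A,E,n,C,F]
After op 7 (rotate(+3)): offset=2, physical=[c,A,E,n,C,F,G], logical=[E,n,C,F,G,c,A]
After op 8 (rotate(+3)): offset=5, physical=[c,A,E,n,C,F,G], logical=[F,G,c,A,E,n,C]
After op 9 (swap(5, 6)): offset=5, physical=[c,A,E,C,n,F,G], logical=[F,G,c,A,E,C,n]
After op 10 (rotate(+3)): offset=1, physical=[c,A,E,C,n,F,G], logical=[A,E,C,n,F,G,c]
After op 11 (rotate(-3)): offset=5, physical=[c,A,E,C,n,F,G], logical=[F,G,c,A,E,C,n]
After op 12 (rotate(+3)): offset=1, physical=[c,A,E,C,n,F,G], logical=[A,E,C,n,F,G,c]

Answer: G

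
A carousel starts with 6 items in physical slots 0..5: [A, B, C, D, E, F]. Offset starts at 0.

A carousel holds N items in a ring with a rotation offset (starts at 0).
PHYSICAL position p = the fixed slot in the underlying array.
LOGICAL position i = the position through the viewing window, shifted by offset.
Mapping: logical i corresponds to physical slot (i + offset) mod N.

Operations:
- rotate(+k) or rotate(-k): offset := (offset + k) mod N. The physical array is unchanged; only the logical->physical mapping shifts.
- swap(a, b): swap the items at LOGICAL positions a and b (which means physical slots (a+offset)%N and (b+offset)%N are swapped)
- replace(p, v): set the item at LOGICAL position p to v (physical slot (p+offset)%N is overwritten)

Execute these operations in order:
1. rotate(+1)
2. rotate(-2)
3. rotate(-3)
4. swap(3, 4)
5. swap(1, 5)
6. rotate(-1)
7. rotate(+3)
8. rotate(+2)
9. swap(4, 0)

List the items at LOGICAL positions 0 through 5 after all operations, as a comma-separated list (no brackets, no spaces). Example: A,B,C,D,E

After op 1 (rotate(+1)): offset=1, physical=[A,B,C,D,E,F], logical=[B,C,D,E,F,A]
After op 2 (rotate(-2)): offset=5, physical=[A,B,C,D,E,F], logical=[F,A,B,C,D,E]
After op 3 (rotate(-3)): offset=2, physical=[A,B,C,D,E,F], logical=[C,D,E,F,A,B]
After op 4 (swap(3, 4)): offset=2, physical=[F,B,C,D,E,A], logical=[C,D,E,A,F,B]
After op 5 (swap(1, 5)): offset=2, physical=[F,D,C,B,E,A], logical=[C,B,E,A,F,D]
After op 6 (rotate(-1)): offset=1, physical=[F,D,C,B,E,A], logical=[D,C,B,E,A,F]
After op 7 (rotate(+3)): offset=4, physical=[F,D,C,B,E,A], logical=[E,A,F,D,C,B]
After op 8 (rotate(+2)): offset=0, physical=[F,D,C,B,E,A], logical=[F,D,C,B,E,A]
After op 9 (swap(4, 0)): offset=0, physical=[E,D,C,B,F,A], logical=[E,D,C,B,F,A]

Answer: E,D,C,B,F,A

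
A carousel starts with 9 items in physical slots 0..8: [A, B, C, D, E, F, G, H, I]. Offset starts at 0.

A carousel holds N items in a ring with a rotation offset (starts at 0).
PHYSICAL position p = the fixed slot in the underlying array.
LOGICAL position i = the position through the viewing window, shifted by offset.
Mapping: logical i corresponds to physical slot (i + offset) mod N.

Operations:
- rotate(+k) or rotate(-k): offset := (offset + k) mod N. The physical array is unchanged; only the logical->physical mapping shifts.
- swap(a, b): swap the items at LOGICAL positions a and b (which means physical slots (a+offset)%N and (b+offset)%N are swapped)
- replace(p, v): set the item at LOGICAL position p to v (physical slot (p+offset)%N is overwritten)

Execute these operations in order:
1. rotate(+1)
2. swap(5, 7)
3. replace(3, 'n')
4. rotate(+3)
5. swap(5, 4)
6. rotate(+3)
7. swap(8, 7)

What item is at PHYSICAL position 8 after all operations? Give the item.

Answer: A

Derivation:
After op 1 (rotate(+1)): offset=1, physical=[A,B,C,D,E,F,G,H,I], logical=[B,C,D,E,F,G,H,I,A]
After op 2 (swap(5, 7)): offset=1, physical=[A,B,C,D,E,F,I,H,G], logical=[B,C,D,E,F,I,H,G,A]
After op 3 (replace(3, 'n')): offset=1, physical=[A,B,C,D,n,F,I,H,G], logical=[B,C,D,n,F,I,H,G,A]
After op 4 (rotate(+3)): offset=4, physical=[A,B,C,D,n,F,I,H,G], logical=[n,F,I,H,G,A,B,C,D]
After op 5 (swap(5, 4)): offset=4, physical=[G,B,C,D,n,F,I,H,A], logical=[n,F,I,H,A,G,B,C,D]
After op 6 (rotate(+3)): offset=7, physical=[G,B,C,D,n,F,I,H,A], logical=[H,A,G,B,C,D,n,F,I]
After op 7 (swap(8, 7)): offset=7, physical=[G,B,C,D,n,I,F,H,A], logical=[H,A,G,B,C,D,n,I,F]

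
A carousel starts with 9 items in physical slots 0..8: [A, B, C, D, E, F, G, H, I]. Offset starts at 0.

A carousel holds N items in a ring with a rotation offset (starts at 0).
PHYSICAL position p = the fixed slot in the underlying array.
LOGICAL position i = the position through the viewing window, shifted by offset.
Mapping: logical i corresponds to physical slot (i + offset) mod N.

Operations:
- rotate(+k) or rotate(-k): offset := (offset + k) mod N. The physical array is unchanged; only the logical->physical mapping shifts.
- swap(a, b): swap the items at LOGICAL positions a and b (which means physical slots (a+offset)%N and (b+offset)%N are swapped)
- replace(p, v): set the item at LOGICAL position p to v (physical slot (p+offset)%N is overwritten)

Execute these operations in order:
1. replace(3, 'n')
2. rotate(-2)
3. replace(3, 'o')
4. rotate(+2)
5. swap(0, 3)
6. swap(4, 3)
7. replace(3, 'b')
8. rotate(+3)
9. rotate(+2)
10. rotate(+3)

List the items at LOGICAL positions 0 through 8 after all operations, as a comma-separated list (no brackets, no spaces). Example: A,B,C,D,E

After op 1 (replace(3, 'n')): offset=0, physical=[A,B,C,n,E,F,G,H,I], logical=[A,B,C,n,E,F,G,H,I]
After op 2 (rotate(-2)): offset=7, physical=[A,B,C,n,E,F,G,H,I], logical=[H,I,A,B,C,n,E,F,G]
After op 3 (replace(3, 'o')): offset=7, physical=[A,o,C,n,E,F,G,H,I], logical=[H,I,A,o,C,n,E,F,G]
After op 4 (rotate(+2)): offset=0, physical=[A,o,C,n,E,F,G,H,I], logical=[A,o,C,n,E,F,G,H,I]
After op 5 (swap(0, 3)): offset=0, physical=[n,o,C,A,E,F,G,H,I], logical=[n,o,C,A,E,F,G,H,I]
After op 6 (swap(4, 3)): offset=0, physical=[n,o,C,E,A,F,G,H,I], logical=[n,o,C,E,A,F,G,H,I]
After op 7 (replace(3, 'b')): offset=0, physical=[n,o,C,b,A,F,G,H,I], logical=[n,o,C,b,A,F,G,H,I]
After op 8 (rotate(+3)): offset=3, physical=[n,o,C,b,A,F,G,H,I], logical=[b,A,F,G,H,I,n,o,C]
After op 9 (rotate(+2)): offset=5, physical=[n,o,C,b,A,F,G,H,I], logical=[F,G,H,I,n,o,C,b,A]
After op 10 (rotate(+3)): offset=8, physical=[n,o,C,b,A,F,G,H,I], logical=[I,n,o,C,b,A,F,G,H]

Answer: I,n,o,C,b,A,F,G,H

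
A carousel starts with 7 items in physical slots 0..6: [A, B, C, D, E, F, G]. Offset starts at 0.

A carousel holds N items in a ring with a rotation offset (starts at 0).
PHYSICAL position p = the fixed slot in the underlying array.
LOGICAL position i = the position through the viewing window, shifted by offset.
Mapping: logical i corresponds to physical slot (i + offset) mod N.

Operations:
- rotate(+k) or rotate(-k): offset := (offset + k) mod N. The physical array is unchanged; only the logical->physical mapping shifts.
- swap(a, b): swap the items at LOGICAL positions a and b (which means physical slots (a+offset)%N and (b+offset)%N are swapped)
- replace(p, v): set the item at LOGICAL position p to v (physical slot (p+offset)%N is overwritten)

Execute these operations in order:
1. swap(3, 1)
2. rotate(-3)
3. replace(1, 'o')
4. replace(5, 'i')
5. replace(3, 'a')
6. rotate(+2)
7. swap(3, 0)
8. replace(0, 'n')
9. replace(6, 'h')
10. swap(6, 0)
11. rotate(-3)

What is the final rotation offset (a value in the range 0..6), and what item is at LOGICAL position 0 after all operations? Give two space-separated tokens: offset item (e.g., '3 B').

After op 1 (swap(3, 1)): offset=0, physical=[A,D,C,B,E,F,G], logical=[A,D,C,B,E,F,G]
After op 2 (rotate(-3)): offset=4, physical=[A,D,C,B,E,F,G], logical=[E,F,G,A,D,C,B]
After op 3 (replace(1, 'o')): offset=4, physical=[A,D,C,B,E,o,G], logical=[E,o,G,A,D,C,B]
After op 4 (replace(5, 'i')): offset=4, physical=[A,D,i,B,E,o,G], logical=[E,o,G,A,D,i,B]
After op 5 (replace(3, 'a')): offset=4, physical=[a,D,i,B,E,o,G], logical=[E,o,G,a,D,i,B]
After op 6 (rotate(+2)): offset=6, physical=[a,D,i,B,E,o,G], logical=[G,a,D,i,B,E,o]
After op 7 (swap(3, 0)): offset=6, physical=[a,D,G,B,E,o,i], logical=[i,a,D,G,B,E,o]
After op 8 (replace(0, 'n')): offset=6, physical=[a,D,G,B,E,o,n], logical=[n,a,D,G,B,E,o]
After op 9 (replace(6, 'h')): offset=6, physical=[a,D,G,B,E,h,n], logical=[n,a,D,G,B,E,h]
After op 10 (swap(6, 0)): offset=6, physical=[a,D,G,B,E,n,h], logical=[h,a,D,G,B,E,n]
After op 11 (rotate(-3)): offset=3, physical=[a,D,G,B,E,n,h], logical=[B,E,n,h,a,D,G]

Answer: 3 B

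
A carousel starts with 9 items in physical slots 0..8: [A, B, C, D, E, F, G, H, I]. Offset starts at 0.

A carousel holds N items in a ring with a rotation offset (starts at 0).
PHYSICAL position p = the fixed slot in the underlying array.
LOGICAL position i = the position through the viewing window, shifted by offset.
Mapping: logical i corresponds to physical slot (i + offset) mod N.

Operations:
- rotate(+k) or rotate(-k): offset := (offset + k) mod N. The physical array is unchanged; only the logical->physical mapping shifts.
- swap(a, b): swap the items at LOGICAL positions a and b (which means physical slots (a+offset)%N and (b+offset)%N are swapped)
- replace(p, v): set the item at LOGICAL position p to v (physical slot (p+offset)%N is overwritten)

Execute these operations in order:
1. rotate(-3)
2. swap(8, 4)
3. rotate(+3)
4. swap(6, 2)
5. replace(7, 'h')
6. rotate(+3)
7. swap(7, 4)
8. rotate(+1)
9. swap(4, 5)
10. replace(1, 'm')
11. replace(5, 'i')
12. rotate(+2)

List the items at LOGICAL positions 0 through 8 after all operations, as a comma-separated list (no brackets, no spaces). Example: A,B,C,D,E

Answer: C,F,A,i,h,G,D,E,m

Derivation:
After op 1 (rotate(-3)): offset=6, physical=[A,B,C,D,E,F,G,H,I], logical=[G,H,I,A,B,C,D,E,F]
After op 2 (swap(8, 4)): offset=6, physical=[A,F,C,D,E,B,G,H,I], logical=[G,H,I,A,F,C,D,E,B]
After op 3 (rotate(+3)): offset=0, physical=[A,F,C,D,E,B,G,H,I], logical=[A,F,C,D,E,B,G,H,I]
After op 4 (swap(6, 2)): offset=0, physical=[A,F,G,D,E,B,C,H,I], logical=[A,F,G,D,E,B,C,H,I]
After op 5 (replace(7, 'h')): offset=0, physical=[A,F,G,D,E,B,C,h,I], logical=[A,F,G,D,E,B,C,h,I]
After op 6 (rotate(+3)): offset=3, physical=[A,F,G,D,E,B,C,h,I], logical=[D,E,B,C,h,I,A,F,G]
After op 7 (swap(7, 4)): offset=3, physical=[A,h,G,D,E,B,C,F,I], logical=[D,E,B,C,F,I,A,h,G]
After op 8 (rotate(+1)): offset=4, physical=[A,h,G,D,E,B,C,F,I], logical=[E,B,C,F,I,A,h,G,D]
After op 9 (swap(4, 5)): offset=4, physical=[I,h,G,D,E,B,C,F,A], logical=[E,B,C,F,A,I,h,G,D]
After op 10 (replace(1, 'm')): offset=4, physical=[I,h,G,D,E,m,C,F,A], logical=[E,m,C,F,A,I,h,G,D]
After op 11 (replace(5, 'i')): offset=4, physical=[i,h,G,D,E,m,C,F,A], logical=[E,m,C,F,A,i,h,G,D]
After op 12 (rotate(+2)): offset=6, physical=[i,h,G,D,E,m,C,F,A], logical=[C,F,A,i,h,G,D,E,m]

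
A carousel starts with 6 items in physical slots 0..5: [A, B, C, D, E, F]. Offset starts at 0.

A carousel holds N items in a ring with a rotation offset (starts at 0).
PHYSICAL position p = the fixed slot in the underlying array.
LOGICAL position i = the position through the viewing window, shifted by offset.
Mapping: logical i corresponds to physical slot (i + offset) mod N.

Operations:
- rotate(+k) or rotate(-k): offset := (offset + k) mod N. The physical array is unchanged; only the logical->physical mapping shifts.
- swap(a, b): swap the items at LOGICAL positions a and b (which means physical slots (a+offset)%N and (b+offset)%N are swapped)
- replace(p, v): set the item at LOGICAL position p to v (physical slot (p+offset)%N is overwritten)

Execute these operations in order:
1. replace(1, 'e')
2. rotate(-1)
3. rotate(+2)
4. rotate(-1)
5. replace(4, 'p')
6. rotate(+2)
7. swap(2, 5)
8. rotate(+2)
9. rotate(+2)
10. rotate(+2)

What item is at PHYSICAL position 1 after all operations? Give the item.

After op 1 (replace(1, 'e')): offset=0, physical=[A,e,C,D,E,F], logical=[A,e,C,D,E,F]
After op 2 (rotate(-1)): offset=5, physical=[A,e,C,D,E,F], logical=[F,A,e,C,D,E]
After op 3 (rotate(+2)): offset=1, physical=[A,e,C,D,E,F], logical=[e,C,D,E,F,A]
After op 4 (rotate(-1)): offset=0, physical=[A,e,C,D,E,F], logical=[A,e,C,D,E,F]
After op 5 (replace(4, 'p')): offset=0, physical=[A,e,C,D,p,F], logical=[A,e,C,D,p,F]
After op 6 (rotate(+2)): offset=2, physical=[A,e,C,D,p,F], logical=[C,D,p,F,A,e]
After op 7 (swap(2, 5)): offset=2, physical=[A,p,C,D,e,F], logical=[C,D,e,F,A,p]
After op 8 (rotate(+2)): offset=4, physical=[A,p,C,D,e,F], logical=[e,F,A,p,C,D]
After op 9 (rotate(+2)): offset=0, physical=[A,p,C,D,e,F], logical=[A,p,C,D,e,F]
After op 10 (rotate(+2)): offset=2, physical=[A,p,C,D,e,F], logical=[C,D,e,F,A,p]

Answer: p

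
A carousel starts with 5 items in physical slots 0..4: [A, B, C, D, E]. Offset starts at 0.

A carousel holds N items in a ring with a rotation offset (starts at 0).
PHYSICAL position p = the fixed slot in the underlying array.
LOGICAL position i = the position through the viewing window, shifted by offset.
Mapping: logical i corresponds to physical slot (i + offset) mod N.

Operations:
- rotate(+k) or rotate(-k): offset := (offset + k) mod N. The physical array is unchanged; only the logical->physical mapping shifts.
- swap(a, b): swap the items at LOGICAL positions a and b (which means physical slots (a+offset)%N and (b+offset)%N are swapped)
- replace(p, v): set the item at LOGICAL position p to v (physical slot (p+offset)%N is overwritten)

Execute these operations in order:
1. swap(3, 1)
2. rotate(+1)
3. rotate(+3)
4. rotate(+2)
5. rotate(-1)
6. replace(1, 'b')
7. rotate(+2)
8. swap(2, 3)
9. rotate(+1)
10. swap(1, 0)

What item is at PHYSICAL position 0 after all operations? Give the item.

After op 1 (swap(3, 1)): offset=0, physical=[A,D,C,B,E], logical=[A,D,C,B,E]
After op 2 (rotate(+1)): offset=1, physical=[A,D,C,B,E], logical=[D,C,B,E,A]
After op 3 (rotate(+3)): offset=4, physical=[A,D,C,B,E], logical=[E,A,D,C,B]
After op 4 (rotate(+2)): offset=1, physical=[A,D,C,B,E], logical=[D,C,B,E,A]
After op 5 (rotate(-1)): offset=0, physical=[A,D,C,B,E], logical=[A,D,C,B,E]
After op 6 (replace(1, 'b')): offset=0, physical=[A,b,C,B,E], logical=[A,b,C,B,E]
After op 7 (rotate(+2)): offset=2, physical=[A,b,C,B,E], logical=[C,B,E,A,b]
After op 8 (swap(2, 3)): offset=2, physical=[E,b,C,B,A], logical=[C,B,A,E,b]
After op 9 (rotate(+1)): offset=3, physical=[E,b,C,B,A], logical=[B,A,E,b,C]
After op 10 (swap(1, 0)): offset=3, physical=[E,b,C,A,B], logical=[A,B,E,b,C]

Answer: E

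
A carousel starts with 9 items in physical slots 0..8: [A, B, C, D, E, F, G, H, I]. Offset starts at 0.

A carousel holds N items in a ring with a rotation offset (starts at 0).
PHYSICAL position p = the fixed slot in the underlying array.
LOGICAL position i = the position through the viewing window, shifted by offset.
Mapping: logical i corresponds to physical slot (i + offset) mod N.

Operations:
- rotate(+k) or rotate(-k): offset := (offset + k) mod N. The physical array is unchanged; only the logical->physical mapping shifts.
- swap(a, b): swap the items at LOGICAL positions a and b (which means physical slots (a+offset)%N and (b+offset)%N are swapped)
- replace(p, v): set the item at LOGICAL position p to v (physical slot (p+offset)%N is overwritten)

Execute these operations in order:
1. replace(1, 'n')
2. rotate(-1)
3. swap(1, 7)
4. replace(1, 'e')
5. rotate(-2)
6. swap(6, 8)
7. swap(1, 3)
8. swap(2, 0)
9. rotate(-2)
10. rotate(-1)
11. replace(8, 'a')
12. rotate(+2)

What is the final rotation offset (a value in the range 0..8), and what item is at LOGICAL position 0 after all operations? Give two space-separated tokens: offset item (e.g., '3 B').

Answer: 5 D

Derivation:
After op 1 (replace(1, 'n')): offset=0, physical=[A,n,C,D,E,F,G,H,I], logical=[A,n,C,D,E,F,G,H,I]
After op 2 (rotate(-1)): offset=8, physical=[A,n,C,D,E,F,G,H,I], logical=[I,A,n,C,D,E,F,G,H]
After op 3 (swap(1, 7)): offset=8, physical=[G,n,C,D,E,F,A,H,I], logical=[I,G,n,C,D,E,F,A,H]
After op 4 (replace(1, 'e')): offset=8, physical=[e,n,C,D,E,F,A,H,I], logical=[I,e,n,C,D,E,F,A,H]
After op 5 (rotate(-2)): offset=6, physical=[e,n,C,D,E,F,A,H,I], logical=[A,H,I,e,n,C,D,E,F]
After op 6 (swap(6, 8)): offset=6, physical=[e,n,C,F,E,D,A,H,I], logical=[A,H,I,e,n,C,F,E,D]
After op 7 (swap(1, 3)): offset=6, physical=[H,n,C,F,E,D,A,e,I], logical=[A,e,I,H,n,C,F,E,D]
After op 8 (swap(2, 0)): offset=6, physical=[H,n,C,F,E,D,I,e,A], logical=[I,e,A,H,n,C,F,E,D]
After op 9 (rotate(-2)): offset=4, physical=[H,n,C,F,E,D,I,e,A], logical=[E,D,I,e,A,H,n,C,F]
After op 10 (rotate(-1)): offset=3, physical=[H,n,C,F,E,D,I,e,A], logical=[F,E,D,I,e,A,H,n,C]
After op 11 (replace(8, 'a')): offset=3, physical=[H,n,a,F,E,D,I,e,A], logical=[F,E,D,I,e,A,H,n,a]
After op 12 (rotate(+2)): offset=5, physical=[H,n,a,F,E,D,I,e,A], logical=[D,I,e,A,H,n,a,F,E]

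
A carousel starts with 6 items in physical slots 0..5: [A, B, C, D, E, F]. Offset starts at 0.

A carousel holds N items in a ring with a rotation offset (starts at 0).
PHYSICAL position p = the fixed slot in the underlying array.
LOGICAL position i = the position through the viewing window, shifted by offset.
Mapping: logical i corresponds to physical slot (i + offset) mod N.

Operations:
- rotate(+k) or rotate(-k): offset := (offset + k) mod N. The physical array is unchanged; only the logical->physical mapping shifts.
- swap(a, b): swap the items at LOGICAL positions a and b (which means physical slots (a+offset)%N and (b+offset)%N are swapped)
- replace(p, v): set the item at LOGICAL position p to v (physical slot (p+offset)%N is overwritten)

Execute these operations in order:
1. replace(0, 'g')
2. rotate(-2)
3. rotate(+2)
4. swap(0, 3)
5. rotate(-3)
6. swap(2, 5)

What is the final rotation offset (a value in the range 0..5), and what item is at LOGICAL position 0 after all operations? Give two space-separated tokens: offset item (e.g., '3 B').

After op 1 (replace(0, 'g')): offset=0, physical=[g,B,C,D,E,F], logical=[g,B,C,D,E,F]
After op 2 (rotate(-2)): offset=4, physical=[g,B,C,D,E,F], logical=[E,F,g,B,C,D]
After op 3 (rotate(+2)): offset=0, physical=[g,B,C,D,E,F], logical=[g,B,C,D,E,F]
After op 4 (swap(0, 3)): offset=0, physical=[D,B,C,g,E,F], logical=[D,B,C,g,E,F]
After op 5 (rotate(-3)): offset=3, physical=[D,B,C,g,E,F], logical=[g,E,F,D,B,C]
After op 6 (swap(2, 5)): offset=3, physical=[D,B,F,g,E,C], logical=[g,E,C,D,B,F]

Answer: 3 g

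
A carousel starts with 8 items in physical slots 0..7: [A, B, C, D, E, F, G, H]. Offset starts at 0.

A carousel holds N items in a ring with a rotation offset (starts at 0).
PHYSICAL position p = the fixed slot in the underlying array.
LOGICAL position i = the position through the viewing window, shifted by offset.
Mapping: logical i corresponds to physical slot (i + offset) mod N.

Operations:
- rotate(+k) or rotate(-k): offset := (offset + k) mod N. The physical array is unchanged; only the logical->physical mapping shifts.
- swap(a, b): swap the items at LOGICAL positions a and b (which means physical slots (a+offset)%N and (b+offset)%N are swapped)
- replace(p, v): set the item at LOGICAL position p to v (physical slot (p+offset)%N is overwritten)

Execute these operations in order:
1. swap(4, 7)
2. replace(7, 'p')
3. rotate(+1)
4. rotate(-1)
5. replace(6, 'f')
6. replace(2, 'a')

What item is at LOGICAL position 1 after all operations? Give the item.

After op 1 (swap(4, 7)): offset=0, physical=[A,B,C,D,H,F,G,E], logical=[A,B,C,D,H,F,G,E]
After op 2 (replace(7, 'p')): offset=0, physical=[A,B,C,D,H,F,G,p], logical=[A,B,C,D,H,F,G,p]
After op 3 (rotate(+1)): offset=1, physical=[A,B,C,D,H,F,G,p], logical=[B,C,D,H,F,G,p,A]
After op 4 (rotate(-1)): offset=0, physical=[A,B,C,D,H,F,G,p], logical=[A,B,C,D,H,F,G,p]
After op 5 (replace(6, 'f')): offset=0, physical=[A,B,C,D,H,F,f,p], logical=[A,B,C,D,H,F,f,p]
After op 6 (replace(2, 'a')): offset=0, physical=[A,B,a,D,H,F,f,p], logical=[A,B,a,D,H,F,f,p]

Answer: B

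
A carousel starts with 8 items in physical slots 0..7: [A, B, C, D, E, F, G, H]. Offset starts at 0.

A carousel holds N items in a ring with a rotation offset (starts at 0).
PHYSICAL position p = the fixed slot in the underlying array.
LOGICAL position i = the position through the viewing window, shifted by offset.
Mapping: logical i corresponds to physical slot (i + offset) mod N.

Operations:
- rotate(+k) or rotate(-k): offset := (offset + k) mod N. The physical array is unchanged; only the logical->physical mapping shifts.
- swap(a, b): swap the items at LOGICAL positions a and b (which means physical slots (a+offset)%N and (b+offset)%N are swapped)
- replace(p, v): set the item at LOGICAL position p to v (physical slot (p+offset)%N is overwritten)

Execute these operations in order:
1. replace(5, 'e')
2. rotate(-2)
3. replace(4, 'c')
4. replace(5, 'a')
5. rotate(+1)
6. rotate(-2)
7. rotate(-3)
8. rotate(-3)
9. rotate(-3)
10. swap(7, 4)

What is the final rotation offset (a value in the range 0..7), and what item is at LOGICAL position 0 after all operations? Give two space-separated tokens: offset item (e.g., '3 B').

After op 1 (replace(5, 'e')): offset=0, physical=[A,B,C,D,E,e,G,H], logical=[A,B,C,D,E,e,G,H]
After op 2 (rotate(-2)): offset=6, physical=[A,B,C,D,E,e,G,H], logical=[G,H,A,B,C,D,E,e]
After op 3 (replace(4, 'c')): offset=6, physical=[A,B,c,D,E,e,G,H], logical=[G,H,A,B,c,D,E,e]
After op 4 (replace(5, 'a')): offset=6, physical=[A,B,c,a,E,e,G,H], logical=[G,H,A,B,c,a,E,e]
After op 5 (rotate(+1)): offset=7, physical=[A,B,c,a,E,e,G,H], logical=[H,A,B,c,a,E,e,G]
After op 6 (rotate(-2)): offset=5, physical=[A,B,c,a,E,e,G,H], logical=[e,G,H,A,B,c,a,E]
After op 7 (rotate(-3)): offset=2, physical=[A,B,c,a,E,e,G,H], logical=[c,a,E,e,G,H,A,B]
After op 8 (rotate(-3)): offset=7, physical=[A,B,c,a,E,e,G,H], logical=[H,A,B,c,a,E,e,G]
After op 9 (rotate(-3)): offset=4, physical=[A,B,c,a,E,e,G,H], logical=[E,e,G,H,A,B,c,a]
After op 10 (swap(7, 4)): offset=4, physical=[a,B,c,A,E,e,G,H], logical=[E,e,G,H,a,B,c,A]

Answer: 4 E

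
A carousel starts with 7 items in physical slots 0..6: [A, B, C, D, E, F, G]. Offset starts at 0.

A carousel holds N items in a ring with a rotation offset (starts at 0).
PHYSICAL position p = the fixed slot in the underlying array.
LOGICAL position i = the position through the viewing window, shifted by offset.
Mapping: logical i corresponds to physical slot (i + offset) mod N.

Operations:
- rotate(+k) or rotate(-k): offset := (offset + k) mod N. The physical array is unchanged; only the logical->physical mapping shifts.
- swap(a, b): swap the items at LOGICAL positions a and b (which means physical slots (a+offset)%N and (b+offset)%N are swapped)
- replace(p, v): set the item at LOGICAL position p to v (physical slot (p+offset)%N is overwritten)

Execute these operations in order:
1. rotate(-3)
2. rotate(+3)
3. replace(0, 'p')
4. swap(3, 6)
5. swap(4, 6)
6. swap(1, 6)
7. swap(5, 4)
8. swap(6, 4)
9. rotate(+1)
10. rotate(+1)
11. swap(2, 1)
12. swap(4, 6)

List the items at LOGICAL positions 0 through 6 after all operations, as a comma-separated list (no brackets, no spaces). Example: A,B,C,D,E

Answer: C,B,G,D,E,p,F

Derivation:
After op 1 (rotate(-3)): offset=4, physical=[A,B,C,D,E,F,G], logical=[E,F,G,A,B,C,D]
After op 2 (rotate(+3)): offset=0, physical=[A,B,C,D,E,F,G], logical=[A,B,C,D,E,F,G]
After op 3 (replace(0, 'p')): offset=0, physical=[p,B,C,D,E,F,G], logical=[p,B,C,D,E,F,G]
After op 4 (swap(3, 6)): offset=0, physical=[p,B,C,G,E,F,D], logical=[p,B,C,G,E,F,D]
After op 5 (swap(4, 6)): offset=0, physical=[p,B,C,G,D,F,E], logical=[p,B,C,G,D,F,E]
After op 6 (swap(1, 6)): offset=0, physical=[p,E,C,G,D,F,B], logical=[p,E,C,G,D,F,B]
After op 7 (swap(5, 4)): offset=0, physical=[p,E,C,G,F,D,B], logical=[p,E,C,G,F,D,B]
After op 8 (swap(6, 4)): offset=0, physical=[p,E,C,G,B,D,F], logical=[p,E,C,G,B,D,F]
After op 9 (rotate(+1)): offset=1, physical=[p,E,C,G,B,D,F], logical=[E,C,G,B,D,F,p]
After op 10 (rotate(+1)): offset=2, physical=[p,E,C,G,B,D,F], logical=[C,G,B,D,F,p,E]
After op 11 (swap(2, 1)): offset=2, physical=[p,E,C,B,G,D,F], logical=[C,B,G,D,F,p,E]
After op 12 (swap(4, 6)): offset=2, physical=[p,F,C,B,G,D,E], logical=[C,B,G,D,E,p,F]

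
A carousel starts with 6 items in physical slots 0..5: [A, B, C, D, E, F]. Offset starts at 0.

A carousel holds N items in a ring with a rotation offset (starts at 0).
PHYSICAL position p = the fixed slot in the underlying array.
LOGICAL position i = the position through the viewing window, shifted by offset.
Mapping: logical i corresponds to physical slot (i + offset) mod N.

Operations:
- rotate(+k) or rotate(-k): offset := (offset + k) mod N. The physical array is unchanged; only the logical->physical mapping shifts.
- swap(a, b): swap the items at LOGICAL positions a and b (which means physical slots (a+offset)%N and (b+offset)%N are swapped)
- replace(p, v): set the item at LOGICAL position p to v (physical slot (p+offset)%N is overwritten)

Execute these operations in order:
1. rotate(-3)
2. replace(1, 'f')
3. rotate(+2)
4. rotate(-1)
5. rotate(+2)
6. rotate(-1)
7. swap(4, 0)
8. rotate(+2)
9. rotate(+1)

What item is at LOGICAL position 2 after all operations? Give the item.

Answer: f

Derivation:
After op 1 (rotate(-3)): offset=3, physical=[A,B,C,D,E,F], logical=[D,E,F,A,B,C]
After op 2 (replace(1, 'f')): offset=3, physical=[A,B,C,D,f,F], logical=[D,f,F,A,B,C]
After op 3 (rotate(+2)): offset=5, physical=[A,B,C,D,f,F], logical=[F,A,B,C,D,f]
After op 4 (rotate(-1)): offset=4, physical=[A,B,C,D,f,F], logical=[f,F,A,B,C,D]
After op 5 (rotate(+2)): offset=0, physical=[A,B,C,D,f,F], logical=[A,B,C,D,f,F]
After op 6 (rotate(-1)): offset=5, physical=[A,B,C,D,f,F], logical=[F,A,B,C,D,f]
After op 7 (swap(4, 0)): offset=5, physical=[A,B,C,F,f,D], logical=[D,A,B,C,F,f]
After op 8 (rotate(+2)): offset=1, physical=[A,B,C,F,f,D], logical=[B,C,F,f,D,A]
After op 9 (rotate(+1)): offset=2, physical=[A,B,C,F,f,D], logical=[C,F,f,D,A,B]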